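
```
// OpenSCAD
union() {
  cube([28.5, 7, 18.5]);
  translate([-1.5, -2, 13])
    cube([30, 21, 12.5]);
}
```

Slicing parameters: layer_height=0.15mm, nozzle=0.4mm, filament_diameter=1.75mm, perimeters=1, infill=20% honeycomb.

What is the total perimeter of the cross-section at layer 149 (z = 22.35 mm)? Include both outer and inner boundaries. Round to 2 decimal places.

At z = 22.35 mm: the cube is absent (z outside [0, 18.5]); the 30×21 cube at (-1.5, -2) contributes its full rectangle (perimeter 102.00 mm); Taking the union: only the 30×21 cube at (-1.5, -2) is present, so the union is just that shape — boundary = 102.00 mm. Overall, the cross-section is a single solid region. Total boundary length (outer) = 102.00 mm.

102.00 mm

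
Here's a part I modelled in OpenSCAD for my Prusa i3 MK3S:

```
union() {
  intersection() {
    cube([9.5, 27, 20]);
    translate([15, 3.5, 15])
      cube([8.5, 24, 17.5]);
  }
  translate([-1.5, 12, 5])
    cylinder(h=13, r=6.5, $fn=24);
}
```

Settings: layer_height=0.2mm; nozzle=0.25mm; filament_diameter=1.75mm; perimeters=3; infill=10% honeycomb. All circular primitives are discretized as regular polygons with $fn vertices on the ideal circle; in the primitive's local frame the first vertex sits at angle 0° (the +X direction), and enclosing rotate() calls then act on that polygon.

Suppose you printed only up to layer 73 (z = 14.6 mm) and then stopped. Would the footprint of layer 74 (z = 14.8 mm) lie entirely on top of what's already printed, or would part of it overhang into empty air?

entirely on top

Compare the two slices. At z = 14.6: the cube is present — its section is the full 9.5×27 rectangle (area 256.50 mm²); the cube at (15, 3.5) is absent (z outside [15, 32.5]); Keeping only the common overlap: at least one operand is absent at this height, so nothing remains; the r=6.5 cylinder at (-1.5, 12) gives a regular 24-gon of circumradius 6.5 (constant along its height) (area = (24/2)·6.500²·sin(360°/24) = 131.22 mm²); Merging all regions: only the r=6.5 cylinder at (-1.5, 12) is present, so the union is just that shape — area = 131.22 mm². At z = 14.8: the cube is present — its section is the full 9.5×27 rectangle (area 256.50 mm²); the cube at (15, 3.5) does not reach this height (z outside [15, 32.5]); After intersecting: at least one operand is absent at this height, so nothing remains; the r=6.5 cylinder at (-1.5, 12) gives a regular 24-gon of circumradius 6.5 (constant along its height) (area = (24/2)·6.500²·sin(360°/24) = 131.22 mm²); Taking the union: only the r=6.5 cylinder at (-1.5, 12) is present, so the union is just that shape — area = 131.22 mm². Checking containment: the cross-section at z = 14.8 is a subset of the cross-section at z = 14.6.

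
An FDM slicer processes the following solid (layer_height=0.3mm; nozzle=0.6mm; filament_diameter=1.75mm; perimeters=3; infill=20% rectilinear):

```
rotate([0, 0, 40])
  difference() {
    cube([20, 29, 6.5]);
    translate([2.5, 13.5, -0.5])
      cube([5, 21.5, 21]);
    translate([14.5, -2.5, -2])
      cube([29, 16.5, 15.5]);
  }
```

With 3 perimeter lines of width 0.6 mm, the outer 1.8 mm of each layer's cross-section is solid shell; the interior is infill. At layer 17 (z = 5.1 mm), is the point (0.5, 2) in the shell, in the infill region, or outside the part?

At z = 5.1 mm: the 20×29 cube contributes its full rectangle; the cube at (2.5, 13.5) is present — its section is the full 5×21.5 rectangle; the cube at (14.5, -2.5) (footprint 29×16.5) is included at this height; After the difference (first − rest): starting from the 20×29 cube, the 5×21.5 cube at (2.5, 13.5) partially overlaps it — only the 77.50 mm² overlap (of its 107.50 mm²) is removed, clipping the outline; the 29×16.5 cube at (14.5, -2.5) partially overlaps it — only the 77.00 mm² overlap (of its 478.50 mm²) is removed, clipping the outline — 1 connected region; (rotated 40° about Z; rotation is an isometry so areas/perimeters/island counts are preserved). Overall, the cross-section is a single solid region. Undo the 40° rotation: the query point maps to (1.669, 1.211) in the un-rotated model frame. The nearest boundary edge runs (14.50, 0.00)→(0.00, 0.00); distance from the point to it = 1.21 mm. The point is inside the cross-section, 1.21 mm from the nearest boundary — within the 1.8 mm shell band (3 × 0.6).

shell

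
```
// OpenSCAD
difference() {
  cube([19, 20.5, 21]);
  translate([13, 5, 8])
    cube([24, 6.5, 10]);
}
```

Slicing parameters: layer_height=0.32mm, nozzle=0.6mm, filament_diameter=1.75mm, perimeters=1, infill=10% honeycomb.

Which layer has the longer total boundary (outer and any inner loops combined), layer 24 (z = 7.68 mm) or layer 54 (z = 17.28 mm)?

layer 54 (z = 17.28 mm)

Layer 24 (z = 7.68): the cube is present — its section is the full 19×20.5 rectangle (perimeter 79.00 mm); the cube at (13, 5) is absent (z outside [8, 18]); Taking the first minus the rest: none of the subtracted shapes is present at this height, so the 19×20.5 cube is unchanged — boundary = 79.00 mm. So its perimeter = 79.00 mm. Layer 54 (z = 17.28): the cube is present — its section is the full 19×20.5 rectangle (perimeter 79.00 mm); the cube at (13, 5) is present — its section is the full 24×6.5 rectangle (perimeter 61.00 mm); Taking the first minus the rest: starting from the 19×20.5 cube, the 24×6.5 cube at (13, 5) partially overlaps it — only the 39.00 mm² overlap (of its 156.00 mm²) is removed, clipping the outline — boundary = 91.00 mm. So its perimeter = 91.00 mm. Layer 54 is larger (91.00 vs 79.00 mm).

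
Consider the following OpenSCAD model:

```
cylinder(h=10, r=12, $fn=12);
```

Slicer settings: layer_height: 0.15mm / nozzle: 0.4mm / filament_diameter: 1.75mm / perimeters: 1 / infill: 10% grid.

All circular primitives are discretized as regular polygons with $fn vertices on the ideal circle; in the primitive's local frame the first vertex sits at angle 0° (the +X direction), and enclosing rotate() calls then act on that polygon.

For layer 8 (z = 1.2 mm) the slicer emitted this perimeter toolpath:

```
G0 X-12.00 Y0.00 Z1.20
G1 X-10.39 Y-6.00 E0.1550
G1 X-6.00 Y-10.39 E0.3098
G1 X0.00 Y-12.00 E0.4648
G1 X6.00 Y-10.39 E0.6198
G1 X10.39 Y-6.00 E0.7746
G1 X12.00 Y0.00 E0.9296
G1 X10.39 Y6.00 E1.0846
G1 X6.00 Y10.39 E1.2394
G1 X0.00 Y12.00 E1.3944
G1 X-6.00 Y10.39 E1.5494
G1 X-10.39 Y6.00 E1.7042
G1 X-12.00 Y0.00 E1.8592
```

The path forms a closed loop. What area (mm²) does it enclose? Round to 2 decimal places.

Apply the shoelace formula to the sequence of (X, Y) vertices; enclosed area = 431.90 mm².

431.90 mm²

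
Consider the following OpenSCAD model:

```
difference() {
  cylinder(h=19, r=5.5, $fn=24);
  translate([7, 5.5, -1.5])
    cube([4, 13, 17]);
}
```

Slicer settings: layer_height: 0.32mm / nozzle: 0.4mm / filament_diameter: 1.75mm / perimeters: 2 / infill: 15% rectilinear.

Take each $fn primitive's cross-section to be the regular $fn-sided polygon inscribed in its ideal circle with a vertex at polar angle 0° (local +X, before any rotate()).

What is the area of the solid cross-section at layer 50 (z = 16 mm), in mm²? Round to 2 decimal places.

93.95 mm²

At z = 16 mm: the r=5.5 cylinder gives a regular 24-gon of circumradius 5.5 (constant along its height) (area = (24/2)·5.500²·sin(360°/24) = 93.95 mm²); the cube at (7, 5.5) does not reach this height (z outside [-1.5, 15.5]); Taking the first minus the rest: none of the subtracted shapes is present at this height, so the r=5.5 cylinder is unchanged — area = 93.95 mm². Overall, the cross-section is a single solid region. Net area = 93.95 mm².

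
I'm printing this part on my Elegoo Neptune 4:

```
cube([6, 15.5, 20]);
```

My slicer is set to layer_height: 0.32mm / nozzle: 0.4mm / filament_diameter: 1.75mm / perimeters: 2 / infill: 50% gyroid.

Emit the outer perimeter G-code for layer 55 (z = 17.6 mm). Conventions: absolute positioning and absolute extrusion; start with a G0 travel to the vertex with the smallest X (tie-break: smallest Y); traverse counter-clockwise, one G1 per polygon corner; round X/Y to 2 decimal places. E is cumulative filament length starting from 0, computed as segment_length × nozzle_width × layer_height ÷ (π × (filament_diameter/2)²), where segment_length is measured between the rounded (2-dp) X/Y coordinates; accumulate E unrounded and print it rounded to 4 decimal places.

G0 X0.00 Y0.00 Z17.60
G1 X6.00 Y0.00 E0.3193
G1 X6.00 Y15.50 E1.1441
G1 X0.00 Y15.50 E1.4634
G1 X0.00 Y0.00 E2.2883

At z = 17.6 mm: the cube is present — its section is the full 6×15.5 rectangle. The outline is a single polygon with 4 vertices. Extrusion per mm of travel: 0.4 × 0.32 / (π × 0.875²) = 0.053216. Accumulating E over each segment gives final E = 2.2883.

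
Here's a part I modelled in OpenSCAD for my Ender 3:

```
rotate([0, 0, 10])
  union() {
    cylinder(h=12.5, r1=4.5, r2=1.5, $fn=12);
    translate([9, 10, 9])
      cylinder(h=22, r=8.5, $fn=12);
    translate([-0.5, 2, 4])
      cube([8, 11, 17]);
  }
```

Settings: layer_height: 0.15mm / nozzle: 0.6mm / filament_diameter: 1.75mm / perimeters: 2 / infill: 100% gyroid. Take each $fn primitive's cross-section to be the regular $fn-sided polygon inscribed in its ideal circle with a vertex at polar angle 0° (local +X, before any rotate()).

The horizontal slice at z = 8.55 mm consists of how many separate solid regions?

1

At z = 8.55 mm: the cone (r1=4.5→r2=1.5) has section circumradius 2.448 here — a regular 12-gon; the cylinder at (9, 10) is absent (z outside [9, 31]); the 8×11 cube at (-0.5, 2) contributes its full rectangle; Combining (union): the regions partially overlap (shared area 0.55 mm²), so overlapping operands fuse into one piece — 1 connected region; (whole slice rotated 10° about Z — lengths, areas and connectivity unchanged). The result has 1 disconnected region.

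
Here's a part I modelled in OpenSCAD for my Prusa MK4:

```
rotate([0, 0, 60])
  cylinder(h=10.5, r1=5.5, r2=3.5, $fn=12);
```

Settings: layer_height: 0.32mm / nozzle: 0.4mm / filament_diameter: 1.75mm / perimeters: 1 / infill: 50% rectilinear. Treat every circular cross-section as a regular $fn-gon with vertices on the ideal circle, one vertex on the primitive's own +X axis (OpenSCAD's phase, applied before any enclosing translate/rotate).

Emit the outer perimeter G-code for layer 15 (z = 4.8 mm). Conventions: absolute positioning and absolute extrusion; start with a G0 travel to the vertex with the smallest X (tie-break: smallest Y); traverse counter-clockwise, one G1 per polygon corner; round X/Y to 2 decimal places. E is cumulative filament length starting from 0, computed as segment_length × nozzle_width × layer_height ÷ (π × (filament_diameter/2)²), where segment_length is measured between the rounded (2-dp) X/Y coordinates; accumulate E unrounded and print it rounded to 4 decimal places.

G0 X-4.59 Y0.00 Z4.80
G1 X-3.97 Y-2.29 E0.1263
G1 X-2.29 Y-3.97 E0.2527
G1 X0.00 Y-4.59 E0.3789
G1 X2.29 Y-3.97 E0.5052
G1 X3.97 Y-2.29 E0.6316
G1 X4.59 Y0.00 E0.7579
G1 X3.97 Y2.29 E0.8841
G1 X2.29 Y3.97 E1.0106
G1 X0.00 Y4.59 E1.1368
G1 X-2.29 Y3.97 E1.2631
G1 X-3.97 Y2.29 E1.3895
G1 X-4.59 Y0.00 E1.5158

At z = 4.8 mm: the cone: at t=0.457 of its height the radius interpolates to r₁+(r₂−r₁)t = 4.586, giving a regular 12-gon of that circumradius; (whole slice rotated 60° about Z — lengths, areas and connectivity unchanged). The outline is a single polygon with 12 vertices. Extrusion per mm of travel: 0.4 × 0.32 / (π × 0.875²) = 0.053216. Accumulating E over each segment gives final E = 1.5158.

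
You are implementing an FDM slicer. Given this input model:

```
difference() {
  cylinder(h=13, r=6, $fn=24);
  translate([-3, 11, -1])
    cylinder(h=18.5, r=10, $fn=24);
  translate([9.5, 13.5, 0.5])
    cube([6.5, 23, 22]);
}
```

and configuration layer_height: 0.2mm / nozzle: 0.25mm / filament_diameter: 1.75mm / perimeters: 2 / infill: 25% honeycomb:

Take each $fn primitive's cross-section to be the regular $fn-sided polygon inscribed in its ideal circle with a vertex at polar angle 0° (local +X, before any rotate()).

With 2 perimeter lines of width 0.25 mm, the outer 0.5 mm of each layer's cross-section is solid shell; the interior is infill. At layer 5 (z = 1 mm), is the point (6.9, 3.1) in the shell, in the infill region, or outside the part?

outside

At z = 1 mm: the cylinder: section is a regular 24-gon, circumradius r=6; the cylinder at (-3, 11): section is a regular 24-gon, circumradius r=10; the cube at (9.5, 13.5) (footprint 6.5×23) is included at this height; Taking the first minus the rest: starting from the r=6 cylinder, the r=10 cylinder at (-3, 11) partially overlaps it — only the 32.80 mm² overlap (of its 310.58 mm²) is removed, clipping the outline; the 6.5×23 cube at (9.5, 13.5) misses the remaining region (no effect) — 1 connected region. Overall, the cross-section is a single solid region. The nearest boundary edge runs (5.20, 3.00)→(5.80, 1.55); distance from the point to it = 1.61 mm. The point is not inside any of the regions above, so it lies outside the cross-section (1.61 mm from the nearest boundary).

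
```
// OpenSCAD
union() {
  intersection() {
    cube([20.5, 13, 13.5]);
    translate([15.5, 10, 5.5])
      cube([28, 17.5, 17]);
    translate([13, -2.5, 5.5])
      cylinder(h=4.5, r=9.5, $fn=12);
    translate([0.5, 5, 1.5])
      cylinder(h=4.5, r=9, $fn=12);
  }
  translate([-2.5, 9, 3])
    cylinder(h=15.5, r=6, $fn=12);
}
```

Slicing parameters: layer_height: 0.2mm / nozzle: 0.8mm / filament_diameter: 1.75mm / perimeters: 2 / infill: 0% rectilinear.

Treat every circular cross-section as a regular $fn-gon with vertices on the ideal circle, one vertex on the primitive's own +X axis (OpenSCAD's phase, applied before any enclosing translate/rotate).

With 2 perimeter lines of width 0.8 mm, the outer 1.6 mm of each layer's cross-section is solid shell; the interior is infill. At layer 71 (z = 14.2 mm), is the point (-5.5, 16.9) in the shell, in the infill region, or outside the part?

At z = 14.2 mm: the cube is not intersected at this z (z outside [0, 13.5]); the cube at (15.5, 10) (footprint 28×17.5) is included at this height; the cylinder at (13, -2.5) is not intersected at this z (z outside [5.5, 10]); the cylinder at (0.5, 5) is not intersected at this z (z outside [1.5, 6]); After intersecting: at least one operand is absent at this height, so nothing remains; the r=6 cylinder at (-2.5, 9) gives a regular 12-gon of circumradius 6 (constant along its height); Taking the union: only the r=6 cylinder at (-2.5, 9) is present, so the union is just that shape — 1 connected region. Overall, the cross-section is a single solid region. The nearest boundary edge runs (-2.50, 15.00)→(-5.50, 14.20); distance from the point to it = 2.61 mm. The point is not inside any of the regions above, so it lies outside the cross-section (2.61 mm from the nearest boundary).

outside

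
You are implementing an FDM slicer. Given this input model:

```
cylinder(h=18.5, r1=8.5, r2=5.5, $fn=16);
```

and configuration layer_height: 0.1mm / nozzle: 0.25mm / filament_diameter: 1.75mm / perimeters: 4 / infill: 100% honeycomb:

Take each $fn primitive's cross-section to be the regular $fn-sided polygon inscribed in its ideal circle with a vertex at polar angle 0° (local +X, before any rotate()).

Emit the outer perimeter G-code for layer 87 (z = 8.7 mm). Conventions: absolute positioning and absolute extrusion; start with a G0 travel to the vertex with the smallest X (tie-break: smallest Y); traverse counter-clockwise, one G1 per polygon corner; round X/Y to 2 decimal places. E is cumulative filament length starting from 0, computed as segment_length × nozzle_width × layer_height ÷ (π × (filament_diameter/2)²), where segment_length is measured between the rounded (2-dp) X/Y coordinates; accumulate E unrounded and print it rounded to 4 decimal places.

G0 X-7.09 Y0.00 Z8.70
G1 X-6.55 Y-2.71 E0.0287
G1 X-5.01 Y-5.01 E0.0575
G1 X-2.71 Y-6.55 E0.0863
G1 X0.00 Y-7.09 E0.1150
G1 X2.71 Y-6.55 E0.1437
G1 X5.01 Y-5.01 E0.1725
G1 X6.55 Y-2.71 E0.2012
G1 X7.09 Y0.00 E0.2300
G1 X6.55 Y2.71 E0.2587
G1 X5.01 Y5.01 E0.2875
G1 X2.71 Y6.55 E0.3162
G1 X0.00 Y7.09 E0.3449
G1 X-2.71 Y6.55 E0.3737
G1 X-5.01 Y5.01 E0.4024
G1 X-6.55 Y2.71 E0.4312
G1 X-7.09 Y0.00 E0.4599

At z = 8.7 mm: the cone: at t=0.470 of its height the radius interpolates to r₁+(r₂−r₁)t = 7.089, giving a regular 16-gon of that circumradius. The outline is a single polygon with 16 vertices. Extrusion per mm of travel: 0.25 × 0.1 / (π × 0.875²) = 0.010394. Accumulating E over each segment gives final E = 0.4599.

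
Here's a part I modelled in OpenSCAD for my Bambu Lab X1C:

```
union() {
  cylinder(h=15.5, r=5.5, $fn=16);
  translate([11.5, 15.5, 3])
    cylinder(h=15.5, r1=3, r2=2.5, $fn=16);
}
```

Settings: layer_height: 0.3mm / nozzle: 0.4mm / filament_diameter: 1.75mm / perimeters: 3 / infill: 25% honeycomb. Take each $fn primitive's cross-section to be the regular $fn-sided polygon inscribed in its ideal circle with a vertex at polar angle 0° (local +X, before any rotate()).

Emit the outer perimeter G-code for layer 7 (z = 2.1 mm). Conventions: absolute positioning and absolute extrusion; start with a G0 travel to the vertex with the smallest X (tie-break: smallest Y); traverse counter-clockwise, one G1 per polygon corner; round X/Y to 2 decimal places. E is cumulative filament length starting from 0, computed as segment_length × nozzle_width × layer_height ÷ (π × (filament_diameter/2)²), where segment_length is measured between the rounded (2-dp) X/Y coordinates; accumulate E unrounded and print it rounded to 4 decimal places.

At z = 2.1 mm: the cylinder: section is a regular 16-gon, circumradius r=5.5; the cone at (11.5, 15.5) does not reach this height (z outside [3, 18.5]); Merging all regions: only the r=5.5 cylinder is present, so the union is just that shape — 1 connected region. The outline is a single polygon with 16 vertices. Extrusion per mm of travel: 0.4 × 0.3 / (π × 0.875²) = 0.049890. Accumulating E over each segment gives final E = 1.7127.

G0 X-5.50 Y0.00 Z2.10
G1 X-5.08 Y-2.10 E0.1068
G1 X-3.89 Y-3.89 E0.2141
G1 X-2.10 Y-5.08 E0.3213
G1 X0.00 Y-5.50 E0.4282
G1 X2.10 Y-5.08 E0.5350
G1 X3.89 Y-3.89 E0.6422
G1 X5.08 Y-2.10 E0.7495
G1 X5.50 Y0.00 E0.8563
G1 X5.08 Y2.10 E0.9632
G1 X3.89 Y3.89 E1.0704
G1 X2.10 Y5.08 E1.1776
G1 X0.00 Y5.50 E1.2845
G1 X-2.10 Y5.08 E1.3913
G1 X-3.89 Y3.89 E1.4986
G1 X-5.08 Y2.10 E1.6058
G1 X-5.50 Y0.00 E1.7127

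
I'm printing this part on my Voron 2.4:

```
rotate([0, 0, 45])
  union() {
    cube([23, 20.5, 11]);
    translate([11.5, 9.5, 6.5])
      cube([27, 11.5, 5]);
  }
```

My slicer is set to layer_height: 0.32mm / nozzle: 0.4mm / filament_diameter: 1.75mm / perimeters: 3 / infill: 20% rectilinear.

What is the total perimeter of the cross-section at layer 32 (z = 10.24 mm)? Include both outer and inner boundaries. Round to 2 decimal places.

119.00 mm

At z = 10.24 mm: the cube is present — its section is the full 23×20.5 rectangle (perimeter 87.00 mm); the cube at (11.5, 9.5) is present — its section is the full 27×11.5 rectangle (perimeter 77.00 mm); Merging all regions: the regions partially overlap (shared area 126.50 mm²), so the edge portions inside another operand are dropped and the merged outline is re-measured after clipping — boundary = 119.00 mm; (rotated 45° about Z; rotation is an isometry so areas/perimeters/island counts are preserved). Overall, the cross-section is a single solid region. Total boundary length (outer) = 119.00 mm.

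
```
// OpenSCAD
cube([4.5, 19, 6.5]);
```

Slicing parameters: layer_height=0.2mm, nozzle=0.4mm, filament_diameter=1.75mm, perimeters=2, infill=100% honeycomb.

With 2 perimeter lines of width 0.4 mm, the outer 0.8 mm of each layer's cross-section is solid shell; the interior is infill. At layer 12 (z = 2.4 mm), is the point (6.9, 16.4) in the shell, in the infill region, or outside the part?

outside

At z = 2.4 mm: the cube is present — its section is the full 4.5×19 rectangle. Overall, the cross-section is a single solid region. The nearest boundary edge runs (4.50, 0.00)→(4.50, 19.00); distance from the point to it = 2.40 mm. The point is not inside any of the regions above, so it lies outside the cross-section (2.40 mm from the nearest boundary).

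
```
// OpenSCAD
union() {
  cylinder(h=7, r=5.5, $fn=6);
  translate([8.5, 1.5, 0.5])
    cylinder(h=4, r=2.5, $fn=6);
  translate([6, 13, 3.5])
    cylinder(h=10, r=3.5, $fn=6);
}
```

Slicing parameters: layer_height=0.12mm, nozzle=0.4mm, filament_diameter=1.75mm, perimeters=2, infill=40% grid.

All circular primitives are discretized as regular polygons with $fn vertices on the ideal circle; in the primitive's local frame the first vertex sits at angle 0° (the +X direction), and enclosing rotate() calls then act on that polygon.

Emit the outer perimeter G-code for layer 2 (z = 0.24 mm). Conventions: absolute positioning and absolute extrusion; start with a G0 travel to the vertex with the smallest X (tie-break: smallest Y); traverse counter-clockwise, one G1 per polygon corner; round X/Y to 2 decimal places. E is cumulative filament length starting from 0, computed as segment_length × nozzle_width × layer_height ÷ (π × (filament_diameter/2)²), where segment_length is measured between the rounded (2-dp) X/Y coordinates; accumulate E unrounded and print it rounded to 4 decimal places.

At z = 0.24 mm: the r=5.5 cylinder contributes a regular 6-gon of circumradius 5.5; the cylinder at (8.5, 1.5) does not reach this height (z outside [0.5, 4.5]); the cylinder at (6, 13) is absent (z outside [3.5, 13.5]); Taking the union: only the r=5.5 cylinder is present, so the union is just that shape — 1 connected region. The outline is a single polygon with 6 vertices. Extrusion per mm of travel: 0.4 × 0.12 / (π × 0.875²) = 0.019956. Accumulating E over each segment gives final E = 0.6583.

G0 X-5.50 Y0.00 Z0.24
G1 X-2.75 Y-4.76 E0.1097
G1 X2.75 Y-4.76 E0.2195
G1 X5.50 Y0.00 E0.3292
G1 X2.75 Y4.76 E0.4389
G1 X-2.75 Y4.76 E0.5486
G1 X-5.50 Y0.00 E0.6583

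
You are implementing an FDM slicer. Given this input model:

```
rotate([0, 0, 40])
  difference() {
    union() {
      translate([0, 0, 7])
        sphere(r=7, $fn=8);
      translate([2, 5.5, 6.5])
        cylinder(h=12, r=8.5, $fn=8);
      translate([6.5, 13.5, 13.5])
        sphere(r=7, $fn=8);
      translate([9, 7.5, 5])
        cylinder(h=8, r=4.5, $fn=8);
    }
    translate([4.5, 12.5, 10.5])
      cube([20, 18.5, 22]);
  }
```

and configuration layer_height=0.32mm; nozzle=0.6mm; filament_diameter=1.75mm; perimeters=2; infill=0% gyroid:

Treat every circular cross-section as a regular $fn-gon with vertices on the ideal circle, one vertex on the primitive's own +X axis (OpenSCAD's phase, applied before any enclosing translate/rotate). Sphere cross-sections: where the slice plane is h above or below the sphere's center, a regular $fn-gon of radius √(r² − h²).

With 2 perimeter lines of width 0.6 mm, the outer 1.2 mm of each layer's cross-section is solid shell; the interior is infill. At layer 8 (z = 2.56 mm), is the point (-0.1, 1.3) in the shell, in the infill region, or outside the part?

At z = 2.56 mm: the r=7 sphere contributes a regular 8-gon of circumradius √(7²−4.44²) = 5.412; the cylinder at (2, 5.5) is not intersected at this z (z outside [6.5, 18.5]); the sphere at (6.5, 13.5) is not intersected at this z (|z−center|=10.940 > r=7); the cylinder at (9, 7.5) does not reach this height (z outside [5, 13]); Taking the union: only the r=7 sphere is present, so the union is just that shape — 1 connected region; the cube at (4.5, 12.5) does not reach this height (z outside [10.5, 32.5]); After the difference (first − rest): none of the subtracted shapes is present at this height, so the result so far is unchanged — 1 connected region; (whole slice rotated 40° about Z — lengths, areas and connectivity unchanged). Overall, the cross-section is a single solid region. Undo the 40° rotation: the query point maps to (0.759, 1.060) in the un-rotated model frame. The nearest boundary edge runs (3.83, 3.83)→(0.00, 5.41); distance from the point to it = 3.73 mm. The point is inside the cross-section and 3.73 mm from the nearest boundary — more than the 1.2 mm shell width (2 × 0.6), so it's in the infill interior.

infill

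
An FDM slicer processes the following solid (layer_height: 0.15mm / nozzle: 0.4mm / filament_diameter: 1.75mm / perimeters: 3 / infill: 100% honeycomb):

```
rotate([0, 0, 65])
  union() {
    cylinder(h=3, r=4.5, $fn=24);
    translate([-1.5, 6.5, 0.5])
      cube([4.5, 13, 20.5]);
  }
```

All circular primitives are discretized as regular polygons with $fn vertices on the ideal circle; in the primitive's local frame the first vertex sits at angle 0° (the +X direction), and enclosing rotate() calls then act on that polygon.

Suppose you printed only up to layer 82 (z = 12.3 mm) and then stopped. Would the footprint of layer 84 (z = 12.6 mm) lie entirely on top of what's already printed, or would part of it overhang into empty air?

Compare the two slices. At z = 12.3: the cylinder is not intersected at this z (z outside [0, 3]); the cube at (-1.5, 6.5) (footprint 4.5×13) is included at this height (area 58.50 mm²); Merging all regions: only the 4.5×13 cube at (-1.5, 6.5) is present, so the union is just that shape — area = 58.50 mm²; (rotated 65° about Z; rotation is an isometry so areas/perimeters/island counts are preserved). At z = 12.6: the cylinder is absent (z outside [0, 3]); the cube at (-1.5, 6.5) (footprint 4.5×13) is included at this height (area 58.50 mm²); Merging all regions: only the 4.5×13 cube at (-1.5, 6.5) is present, so the union is just that shape — area = 58.50 mm²; (whole slice rotated 65° about Z — lengths, areas and connectivity unchanged). Checking containment: the cross-section at z = 12.6 is a subset of the cross-section at z = 12.3.

entirely on top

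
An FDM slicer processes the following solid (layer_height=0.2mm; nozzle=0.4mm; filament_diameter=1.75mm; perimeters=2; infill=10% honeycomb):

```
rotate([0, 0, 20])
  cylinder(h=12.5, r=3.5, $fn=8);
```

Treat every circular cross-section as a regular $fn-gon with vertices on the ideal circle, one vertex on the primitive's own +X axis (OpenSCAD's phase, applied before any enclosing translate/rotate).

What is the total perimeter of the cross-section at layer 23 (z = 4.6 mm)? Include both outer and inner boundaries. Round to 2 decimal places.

21.43 mm

At z = 4.6 mm: the cylinder: section is a regular 8-gon, circumradius r=3.5 (perimeter = 2·8·3.500·sin(180°/8) = 21.43 mm); (rotated 20° about Z; rotation is an isometry so areas/perimeters/island counts are preserved). Overall, the cross-section is a single solid region. Total boundary length (outer) = 21.43 mm.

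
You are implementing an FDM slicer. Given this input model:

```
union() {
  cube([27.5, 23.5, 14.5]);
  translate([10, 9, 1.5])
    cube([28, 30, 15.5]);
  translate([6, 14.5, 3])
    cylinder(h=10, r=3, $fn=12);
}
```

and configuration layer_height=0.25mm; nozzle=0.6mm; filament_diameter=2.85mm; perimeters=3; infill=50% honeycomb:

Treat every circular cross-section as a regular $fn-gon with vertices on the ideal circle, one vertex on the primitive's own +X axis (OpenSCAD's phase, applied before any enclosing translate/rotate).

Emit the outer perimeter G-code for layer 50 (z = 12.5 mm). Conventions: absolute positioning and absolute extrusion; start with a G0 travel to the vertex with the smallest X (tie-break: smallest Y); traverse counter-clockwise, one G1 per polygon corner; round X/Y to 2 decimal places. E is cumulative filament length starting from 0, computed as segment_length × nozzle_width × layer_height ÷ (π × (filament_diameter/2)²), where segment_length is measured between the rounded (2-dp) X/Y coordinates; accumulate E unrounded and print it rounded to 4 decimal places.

G0 X0.00 Y0.00 Z12.50
G1 X27.50 Y0.00 E0.6466
G1 X27.50 Y9.00 E0.8582
G1 X38.00 Y9.00 E1.1051
G1 X38.00 Y39.00 E1.8105
G1 X10.00 Y39.00 E2.4689
G1 X10.00 Y23.50 E2.8333
G1 X0.00 Y23.50 E3.0685
G1 X0.00 Y0.00 E3.6210

At z = 12.5 mm: the cube (footprint 27.5×23.5) is included at this height; the cube at (10, 9) is present — its section is the full 28×30 rectangle; the r=3 cylinder at (6, 14.5) gives a regular 12-gon of circumradius 3 (constant along its height); Merging all regions: the regions partially overlap (shared area 280.75 mm²), so overlapping operands fuse into one piece — 1 connected region. The outline is a single polygon with 8 vertices. Extrusion per mm of travel: 0.6 × 0.25 / (π × 1.425²) = 0.023513. Accumulating E over each segment gives final E = 3.6210.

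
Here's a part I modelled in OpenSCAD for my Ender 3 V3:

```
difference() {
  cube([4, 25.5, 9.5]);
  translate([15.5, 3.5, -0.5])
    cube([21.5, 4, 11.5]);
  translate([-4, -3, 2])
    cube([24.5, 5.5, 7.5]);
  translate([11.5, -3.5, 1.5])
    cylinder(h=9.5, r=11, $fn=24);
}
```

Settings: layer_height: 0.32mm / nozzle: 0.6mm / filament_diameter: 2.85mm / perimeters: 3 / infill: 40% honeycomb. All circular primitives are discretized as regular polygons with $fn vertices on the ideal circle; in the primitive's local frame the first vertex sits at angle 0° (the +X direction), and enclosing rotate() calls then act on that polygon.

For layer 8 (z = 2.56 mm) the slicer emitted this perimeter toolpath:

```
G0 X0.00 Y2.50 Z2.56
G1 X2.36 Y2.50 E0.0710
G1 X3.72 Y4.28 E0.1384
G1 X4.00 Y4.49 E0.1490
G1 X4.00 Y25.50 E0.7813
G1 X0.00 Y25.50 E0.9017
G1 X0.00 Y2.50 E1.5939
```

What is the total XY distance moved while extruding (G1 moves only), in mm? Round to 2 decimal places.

52.96 mm

Sum the Euclidean lengths of each G1 segment: total = 52.96 mm.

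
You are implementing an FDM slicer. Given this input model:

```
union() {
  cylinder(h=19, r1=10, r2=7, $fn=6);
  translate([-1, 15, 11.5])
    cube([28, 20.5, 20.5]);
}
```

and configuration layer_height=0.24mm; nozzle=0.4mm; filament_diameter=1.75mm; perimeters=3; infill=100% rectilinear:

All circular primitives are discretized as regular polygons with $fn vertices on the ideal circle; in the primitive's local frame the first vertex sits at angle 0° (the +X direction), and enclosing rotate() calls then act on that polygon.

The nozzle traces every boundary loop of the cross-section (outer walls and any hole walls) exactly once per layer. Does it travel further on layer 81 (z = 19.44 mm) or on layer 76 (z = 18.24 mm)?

Layer 81 (z = 19.44): the cone is absent (z outside [0, 19]); the cube at (-1, 15) (footprint 28×20.5) is included at this height (perimeter 97.00 mm); Combining (union): only the 28×20.5 cube at (-1, 15) is present, so the union is just that shape — boundary = 97.00 mm. So its perimeter = 97.00 mm. Layer 76 (z = 18.24): the cone (r1=10→r2=7) has section circumradius 7.120 here — a regular 6-gon (perimeter = 2·6·7.120·sin(180°/6) = 42.72 mm); the 28×20.5 cube at (-1, 15) contributes its full rectangle (perimeter 97.00 mm); Combining (union): the 2 present regions are separate (no shared area or edge), so areas and boundary lengths simply add and each stays a separate island — boundary = 139.72 mm. So its perimeter = 139.72 mm. Layer 76 is larger (139.72 vs 97.00 mm).

layer 76 (z = 18.24 mm)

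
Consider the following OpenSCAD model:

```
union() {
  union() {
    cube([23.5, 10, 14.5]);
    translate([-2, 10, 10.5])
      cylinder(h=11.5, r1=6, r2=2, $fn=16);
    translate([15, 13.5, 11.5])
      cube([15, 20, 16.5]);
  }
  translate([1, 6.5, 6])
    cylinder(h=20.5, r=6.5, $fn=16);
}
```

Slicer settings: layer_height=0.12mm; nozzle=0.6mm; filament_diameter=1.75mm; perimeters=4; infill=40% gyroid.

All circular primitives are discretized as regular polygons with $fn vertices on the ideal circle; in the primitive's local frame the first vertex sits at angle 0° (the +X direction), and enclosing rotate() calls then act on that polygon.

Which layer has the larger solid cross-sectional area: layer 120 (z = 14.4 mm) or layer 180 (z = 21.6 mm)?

layer 120 (z = 14.4 mm)

Layer 120 (z = 14.4): the cube (footprint 23.5×10) is included at this height (area 235.00 mm²); the cone at (-2, 10): at t=0.339 of its height the radius interpolates to r₁+(r₂−r₁)t = 4.643, giving a regular 16-gon of that circumradius (area = (16/2)·4.643²·sin(360°/16) = 66.01 mm²); the 15×20 cube at (15, 13.5) contributes its full rectangle (area 300.00 mm²); Combining (union): the regions partially overlap — summed areas 601.01 mm² minus the doubly-counted overlap 7.63 mm² gives 593.39 mm² — area = 593.39 mm²; the r=6.5 cylinder at (1, 6.5) gives a regular 16-gon of circumradius 6.5 (constant along its height) (area = (16/2)·6.500²·sin(360°/16) = 129.35 mm²); Combining (union): the regions partially overlap — summed areas 722.73 mm² minus the doubly-counted overlap 99.99 mm² gives 622.74 mm² — area = 622.74 mm². So its area = 622.74 mm². Layer 180 (z = 21.6): the cube is absent (z outside [0, 14.5]); the cone at (-2, 10) contributes a regular 16-gon of circumradius 2.139 (interpolated between r1=6 and r2=2 at t=0.965) (area = (16/2)·2.139²·sin(360°/16) = 14.01 mm²); the cube at (15, 13.5) (footprint 15×20) is included at this height (area 300.00 mm²); Merging all regions: the 2 present regions are separate (no shared area or edge), so areas and boundary lengths simply add and each stays a separate island — area = 314.01 mm²; the cylinder at (1, 6.5): section is a regular 16-gon, circumradius r=6.5 (area = (16/2)·6.500²·sin(360°/16) = 129.35 mm²); Combining (union): the regions partially overlap — summed areas 443.36 mm² minus the doubly-counted overlap 13.47 mm² gives 429.89 mm² — area = 429.89 mm². So its area = 429.89 mm². Layer 120 is larger (622.74 vs 429.89 mm²).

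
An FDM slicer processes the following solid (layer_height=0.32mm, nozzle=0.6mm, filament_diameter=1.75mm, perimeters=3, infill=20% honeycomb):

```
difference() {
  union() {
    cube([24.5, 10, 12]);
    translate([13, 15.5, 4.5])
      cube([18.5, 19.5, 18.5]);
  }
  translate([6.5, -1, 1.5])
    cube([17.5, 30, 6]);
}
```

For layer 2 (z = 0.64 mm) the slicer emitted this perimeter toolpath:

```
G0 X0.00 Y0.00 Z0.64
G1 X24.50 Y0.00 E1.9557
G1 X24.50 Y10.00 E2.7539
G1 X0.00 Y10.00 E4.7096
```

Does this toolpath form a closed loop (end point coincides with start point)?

Start point (G0): (0.00, 0.00). End point (last G1): the path does not return to the start — open.

no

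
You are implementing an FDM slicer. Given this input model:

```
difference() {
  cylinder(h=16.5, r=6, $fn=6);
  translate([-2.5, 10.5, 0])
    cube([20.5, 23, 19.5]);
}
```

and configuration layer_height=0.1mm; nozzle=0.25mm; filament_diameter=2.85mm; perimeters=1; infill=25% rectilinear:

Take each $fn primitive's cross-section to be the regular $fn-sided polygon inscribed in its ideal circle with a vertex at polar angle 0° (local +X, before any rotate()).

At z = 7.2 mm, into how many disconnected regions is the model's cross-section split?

At z = 7.2 mm: the r=6 cylinder gives a regular 6-gon of circumradius 6 (constant along its height); the cube at (-2.5, 10.5) (footprint 20.5×23) is included at this height; After the difference (first − rest): starting from the r=6 cylinder, the 20.5×23 cube at (-2.5, 10.5) misses the remaining region (no effect) — 1 connected region. The result has 1 disconnected region.

1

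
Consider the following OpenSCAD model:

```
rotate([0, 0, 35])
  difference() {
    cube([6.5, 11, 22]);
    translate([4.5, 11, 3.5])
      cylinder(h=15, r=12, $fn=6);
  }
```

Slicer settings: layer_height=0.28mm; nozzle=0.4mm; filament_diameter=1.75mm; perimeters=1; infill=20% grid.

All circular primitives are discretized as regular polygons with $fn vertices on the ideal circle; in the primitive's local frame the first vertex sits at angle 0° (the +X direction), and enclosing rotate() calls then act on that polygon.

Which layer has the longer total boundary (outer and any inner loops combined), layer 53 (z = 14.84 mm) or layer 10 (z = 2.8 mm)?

layer 10 (z = 2.8 mm)

Layer 53 (z = 14.84): the cube is present — its section is the full 6.5×11 rectangle (perimeter 35.00 mm); the r=12 cylinder at (4.5, 11) contributes a regular 6-gon of circumradius 12 (perimeter = 2·6·12.000·sin(180°/6) = 72.00 mm); Taking the first minus the rest: starting from the 6.5×11 cube, the r=12 cylinder at (4.5, 11) partially overlaps it — only the 67.55 mm² overlap (of its 374.12 mm²) is removed, clipping the outline — boundary = 14.22 mm; (whole slice rotated 35° about Z — lengths, areas and connectivity unchanged). So its perimeter = 14.22 mm. Layer 10 (z = 2.8): the 6.5×11 cube contributes its full rectangle (perimeter 35.00 mm); the cylinder at (4.5, 11) is absent (z outside [3.5, 18.5]); Subtracting the remaining from the first: none of the subtracted shapes is present at this height, so the 6.5×11 cube is unchanged — boundary = 35.00 mm; (rotated 35° about Z; rotation is an isometry so areas/perimeters/island counts are preserved). So its perimeter = 35.00 mm. Layer 10 is larger (35.00 vs 14.22 mm).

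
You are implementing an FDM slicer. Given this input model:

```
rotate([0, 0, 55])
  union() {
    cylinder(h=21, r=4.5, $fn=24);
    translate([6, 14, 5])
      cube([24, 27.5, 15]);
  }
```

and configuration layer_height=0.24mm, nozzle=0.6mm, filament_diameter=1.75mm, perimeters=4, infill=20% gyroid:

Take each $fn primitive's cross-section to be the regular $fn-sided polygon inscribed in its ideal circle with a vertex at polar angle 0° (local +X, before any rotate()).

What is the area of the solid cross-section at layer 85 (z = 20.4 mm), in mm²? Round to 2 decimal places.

62.89 mm²

At z = 20.4 mm: the r=4.5 cylinder gives a regular 24-gon of circumradius 4.5 (constant along its height) (area = (24/2)·4.500²·sin(360°/24) = 62.89 mm²); the cube at (6, 14) is not intersected at this z (z outside [5, 20]); Taking the union: only the r=4.5 cylinder is present, so the union is just that shape — area = 62.89 mm²; (whole slice rotated 55° about Z — lengths, areas and connectivity unchanged). Overall, the cross-section is a single solid region. Net area = 62.89 mm².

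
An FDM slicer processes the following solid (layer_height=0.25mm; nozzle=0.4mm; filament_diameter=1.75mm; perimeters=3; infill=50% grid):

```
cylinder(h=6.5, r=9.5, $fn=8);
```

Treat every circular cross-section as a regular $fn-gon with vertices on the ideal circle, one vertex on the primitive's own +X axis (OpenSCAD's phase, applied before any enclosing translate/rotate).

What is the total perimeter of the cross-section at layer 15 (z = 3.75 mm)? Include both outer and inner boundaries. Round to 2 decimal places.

At z = 3.75 mm: the r=9.5 cylinder contributes a regular 8-gon of circumradius 9.5 (perimeter = 2·8·9.500·sin(180°/8) = 58.17 mm). Overall, the cross-section is a single solid region. Total boundary length (outer) = 58.17 mm.

58.17 mm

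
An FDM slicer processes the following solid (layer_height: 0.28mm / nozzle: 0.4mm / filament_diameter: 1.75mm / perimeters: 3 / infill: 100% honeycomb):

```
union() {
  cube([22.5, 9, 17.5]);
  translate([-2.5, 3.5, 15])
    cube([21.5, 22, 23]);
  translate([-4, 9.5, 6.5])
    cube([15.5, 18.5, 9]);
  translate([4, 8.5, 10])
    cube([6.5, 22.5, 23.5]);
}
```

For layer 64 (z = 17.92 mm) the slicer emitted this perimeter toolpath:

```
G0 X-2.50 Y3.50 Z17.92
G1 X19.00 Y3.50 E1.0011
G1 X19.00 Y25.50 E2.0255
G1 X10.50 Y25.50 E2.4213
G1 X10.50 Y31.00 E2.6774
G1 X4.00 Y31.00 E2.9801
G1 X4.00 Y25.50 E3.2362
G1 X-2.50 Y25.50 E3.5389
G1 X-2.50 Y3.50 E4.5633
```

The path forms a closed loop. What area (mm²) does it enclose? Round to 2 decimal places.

508.75 mm²

Apply the shoelace formula to the sequence of (X, Y) vertices; enclosed area = 508.75 mm².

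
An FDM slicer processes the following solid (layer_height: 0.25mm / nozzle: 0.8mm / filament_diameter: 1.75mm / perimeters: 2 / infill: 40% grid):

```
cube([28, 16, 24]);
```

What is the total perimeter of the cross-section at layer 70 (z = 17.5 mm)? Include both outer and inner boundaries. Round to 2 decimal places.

88.00 mm

At z = 17.5 mm: the cube is present — its section is the full 28×16 rectangle (perimeter 88.00 mm). Overall, the cross-section is a single solid region. Total boundary length (outer) = 88.00 mm.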